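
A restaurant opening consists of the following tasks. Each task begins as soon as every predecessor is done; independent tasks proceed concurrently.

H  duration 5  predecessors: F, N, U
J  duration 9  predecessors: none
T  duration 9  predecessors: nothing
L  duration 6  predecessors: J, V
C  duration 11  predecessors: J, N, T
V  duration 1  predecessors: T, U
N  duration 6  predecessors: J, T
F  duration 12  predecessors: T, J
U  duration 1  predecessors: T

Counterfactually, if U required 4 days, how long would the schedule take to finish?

Baseline: J→F→H = 9+12+5 = 26 → 26 days.
U is off the critical path — its longest chain is 17 days, giving 9 of slack.
That remains the longest chain; total 26 days.

26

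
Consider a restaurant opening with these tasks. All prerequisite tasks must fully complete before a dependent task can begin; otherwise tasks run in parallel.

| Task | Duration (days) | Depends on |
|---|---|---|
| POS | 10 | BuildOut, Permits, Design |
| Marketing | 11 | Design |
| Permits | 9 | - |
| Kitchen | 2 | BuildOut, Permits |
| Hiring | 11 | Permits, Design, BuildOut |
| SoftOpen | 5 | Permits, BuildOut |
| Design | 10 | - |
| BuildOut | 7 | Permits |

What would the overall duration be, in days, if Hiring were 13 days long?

Baseline: Permits→BuildOut→Hiring = 9+7+11 = 27 → 27 days.
Hiring is on the critical path; changing it to 13 makes that path 29 days.
The critical path is still Permits→BuildOut→Hiring; finish is now 29 days.

29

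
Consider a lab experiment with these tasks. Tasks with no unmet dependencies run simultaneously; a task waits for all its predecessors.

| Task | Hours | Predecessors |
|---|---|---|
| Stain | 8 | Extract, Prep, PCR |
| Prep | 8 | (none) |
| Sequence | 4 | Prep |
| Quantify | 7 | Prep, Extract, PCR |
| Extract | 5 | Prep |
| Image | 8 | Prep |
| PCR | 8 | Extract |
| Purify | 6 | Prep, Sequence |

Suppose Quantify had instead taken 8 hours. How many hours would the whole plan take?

Critical path before the change: Prep→Extract→PCR→Stain = 8+5+8+8 = 29 giving 29 hours.
Quantify has 1 hour of float (longest path through it is 28).
That remains the longest chain; total 29 hours.

29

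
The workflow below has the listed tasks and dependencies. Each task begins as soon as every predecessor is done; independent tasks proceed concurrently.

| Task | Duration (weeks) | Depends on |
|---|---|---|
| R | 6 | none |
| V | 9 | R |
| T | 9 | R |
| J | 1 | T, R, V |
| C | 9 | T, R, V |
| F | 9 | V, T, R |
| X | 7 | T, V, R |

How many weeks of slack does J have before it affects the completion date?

The longest chain is R→V→C = 6+9+9 = 24; overall finish 24 weeks.
The longest chain containing J totals 16 weeks.
Slack of J = 23 − 15 = 8 weeks.

8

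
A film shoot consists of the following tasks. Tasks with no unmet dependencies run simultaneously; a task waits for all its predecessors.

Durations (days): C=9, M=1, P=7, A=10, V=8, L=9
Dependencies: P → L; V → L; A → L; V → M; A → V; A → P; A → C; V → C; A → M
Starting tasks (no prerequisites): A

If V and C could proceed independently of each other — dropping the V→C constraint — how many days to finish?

27

With the dependency in place, A→V→C = 10+8+9 = 27 sets the finish at 27 days.
Without V→C, C's earliest start moves from 18 to 10.
The longest chain is now A→V→L = 10+8+9 = 27, so the film shoot takes 27 days.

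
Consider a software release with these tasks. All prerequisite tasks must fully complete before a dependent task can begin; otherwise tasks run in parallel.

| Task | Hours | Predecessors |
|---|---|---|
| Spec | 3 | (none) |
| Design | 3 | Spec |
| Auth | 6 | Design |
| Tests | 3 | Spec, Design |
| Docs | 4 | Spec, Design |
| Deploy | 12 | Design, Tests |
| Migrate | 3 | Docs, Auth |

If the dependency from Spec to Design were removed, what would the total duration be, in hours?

Original critical path: Spec→Design→Tests→Deploy = 3+3+3+12 = 21 ⇒ 21 hours.
Without Spec→Design, Design's earliest start moves from 3 to 0.
New critical path: Spec→Tests→Deploy = 3+3+12 = 18 ⇒ 18 hours.

18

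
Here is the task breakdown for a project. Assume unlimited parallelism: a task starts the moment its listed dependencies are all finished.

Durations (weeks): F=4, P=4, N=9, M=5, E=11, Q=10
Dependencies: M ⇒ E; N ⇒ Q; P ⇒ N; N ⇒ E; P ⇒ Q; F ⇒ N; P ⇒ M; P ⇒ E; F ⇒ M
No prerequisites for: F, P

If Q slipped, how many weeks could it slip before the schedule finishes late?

The longest chain is F→N→E = 4+9+11 = 24; overall finish 24 weeks.
The longest chain containing Q totals 23 weeks.
Float = 24 − 23 = 1.

1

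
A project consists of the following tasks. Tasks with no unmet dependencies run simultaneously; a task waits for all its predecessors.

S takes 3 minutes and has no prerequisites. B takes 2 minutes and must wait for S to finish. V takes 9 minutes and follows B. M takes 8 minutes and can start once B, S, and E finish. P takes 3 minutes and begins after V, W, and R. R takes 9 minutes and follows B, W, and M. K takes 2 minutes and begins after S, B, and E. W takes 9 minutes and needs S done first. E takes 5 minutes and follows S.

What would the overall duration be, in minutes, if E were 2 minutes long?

As given, the longest chain is S→E→M→R→P = 3+5+8+9+3 = 28, so the finish is 28 minutes.
Since E is critical, the -3 change carries straight to that chain (now 25 minutes).
No other chain overtakes it, so the finish is 25 minutes.

25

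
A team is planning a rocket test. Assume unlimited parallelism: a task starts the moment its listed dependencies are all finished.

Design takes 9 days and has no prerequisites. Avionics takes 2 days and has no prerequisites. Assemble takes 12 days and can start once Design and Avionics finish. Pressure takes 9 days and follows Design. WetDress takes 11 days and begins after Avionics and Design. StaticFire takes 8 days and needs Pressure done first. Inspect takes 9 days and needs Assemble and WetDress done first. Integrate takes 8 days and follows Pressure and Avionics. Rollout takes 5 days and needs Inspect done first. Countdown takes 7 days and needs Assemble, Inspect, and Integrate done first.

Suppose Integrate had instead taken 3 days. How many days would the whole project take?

The binding path is Design→Assemble→Inspect→Countdown = 9+12+9+7 = 37; finish at 37 days.
Integrate is off the critical path — its longest chain is 33 days, giving 4 of slack.
No other chain overtakes it, so the finish is 37 days.

37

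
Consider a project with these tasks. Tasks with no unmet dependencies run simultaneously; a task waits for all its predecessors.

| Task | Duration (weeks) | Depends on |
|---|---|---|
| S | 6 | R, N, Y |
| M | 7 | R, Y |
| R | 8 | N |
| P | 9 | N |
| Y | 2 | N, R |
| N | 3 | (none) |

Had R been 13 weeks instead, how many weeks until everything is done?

As given, the longest chain is N→R→Y→M = 3+8+2+7 = 20, so the finish is 20 weeks.
R lies on that path, so at 13 weeks the path becomes 25 weeks.
That remains the longest chain; total 25 weeks.

25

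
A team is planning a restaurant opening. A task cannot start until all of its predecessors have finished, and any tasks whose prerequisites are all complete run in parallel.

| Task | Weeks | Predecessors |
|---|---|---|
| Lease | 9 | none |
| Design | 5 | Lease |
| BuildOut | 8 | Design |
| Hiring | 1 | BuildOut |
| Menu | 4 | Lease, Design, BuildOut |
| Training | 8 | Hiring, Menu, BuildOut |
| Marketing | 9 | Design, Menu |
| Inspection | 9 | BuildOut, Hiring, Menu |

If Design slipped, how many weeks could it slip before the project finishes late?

0

Lease→Design→BuildOut→Menu→Marketing = 9+5+8+4+9 = 35 sets the makespan at 35 weeks.
The longest chain containing Design totals 35 weeks.
So Design can slip 14 − 14 = 0 weeks.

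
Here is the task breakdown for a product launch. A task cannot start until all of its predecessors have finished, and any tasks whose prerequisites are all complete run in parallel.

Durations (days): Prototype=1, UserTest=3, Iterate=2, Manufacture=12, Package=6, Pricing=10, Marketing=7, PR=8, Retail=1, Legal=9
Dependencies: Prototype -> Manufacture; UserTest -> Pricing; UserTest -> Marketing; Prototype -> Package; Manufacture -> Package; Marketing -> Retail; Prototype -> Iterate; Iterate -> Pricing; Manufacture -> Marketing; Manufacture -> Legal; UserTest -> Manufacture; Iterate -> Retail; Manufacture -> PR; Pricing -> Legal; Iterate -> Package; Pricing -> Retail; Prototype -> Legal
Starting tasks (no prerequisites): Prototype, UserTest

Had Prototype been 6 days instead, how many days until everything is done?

The binding path is UserTest→Manufacture→Legal = 3+12+9 = 24; finish at 24 days.
Prototype has 2 days of float (longest path through it is 22).
The binding chain switches to Prototype→Iterate→Pricing→Legal = 6+2+10+9 = 27; finish 27 days.

27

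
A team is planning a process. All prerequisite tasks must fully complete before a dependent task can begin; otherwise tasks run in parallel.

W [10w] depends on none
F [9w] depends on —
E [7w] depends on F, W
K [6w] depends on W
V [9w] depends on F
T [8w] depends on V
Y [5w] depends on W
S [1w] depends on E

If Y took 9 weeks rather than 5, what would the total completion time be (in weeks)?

26

Baseline: F→V→T = 9+9+8 = 26 → 26 weeks.
Y is off the critical path — its longest chain is 15 weeks, giving 11 of slack.
The critical path is still F→V→T; finish is now 26 weeks.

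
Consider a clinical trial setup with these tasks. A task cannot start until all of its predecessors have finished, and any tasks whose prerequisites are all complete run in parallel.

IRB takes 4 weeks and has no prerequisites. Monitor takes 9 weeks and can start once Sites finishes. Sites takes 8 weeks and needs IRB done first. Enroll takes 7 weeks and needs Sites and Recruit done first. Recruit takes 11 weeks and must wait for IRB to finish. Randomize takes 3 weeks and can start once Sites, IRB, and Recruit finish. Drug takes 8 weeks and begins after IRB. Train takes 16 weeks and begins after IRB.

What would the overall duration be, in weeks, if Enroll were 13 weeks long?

28

Critical path before the change: IRB→Recruit→Enroll = 4+11+7 = 22 giving 22 weeks.
Since Enroll is critical, the +6 change carries straight to that chain (now 28 weeks).
The critical path is still IRB→Recruit→Enroll; finish is now 28 weeks.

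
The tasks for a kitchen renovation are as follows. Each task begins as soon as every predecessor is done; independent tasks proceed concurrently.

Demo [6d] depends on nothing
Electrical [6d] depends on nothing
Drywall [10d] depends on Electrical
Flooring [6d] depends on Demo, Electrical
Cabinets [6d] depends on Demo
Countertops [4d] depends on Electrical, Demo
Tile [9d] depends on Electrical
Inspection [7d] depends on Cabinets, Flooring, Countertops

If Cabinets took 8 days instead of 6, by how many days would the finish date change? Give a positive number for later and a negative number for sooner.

2

Critical path before the change: Demo→Cabinets→Inspection = 6+6+7 = 19 giving 19 days.
Cabinets lies on that path, so at 8 days the path becomes 21 days.
That remains the longest chain; total 21 days.
Change in finish: 21 − 19 = +2 days.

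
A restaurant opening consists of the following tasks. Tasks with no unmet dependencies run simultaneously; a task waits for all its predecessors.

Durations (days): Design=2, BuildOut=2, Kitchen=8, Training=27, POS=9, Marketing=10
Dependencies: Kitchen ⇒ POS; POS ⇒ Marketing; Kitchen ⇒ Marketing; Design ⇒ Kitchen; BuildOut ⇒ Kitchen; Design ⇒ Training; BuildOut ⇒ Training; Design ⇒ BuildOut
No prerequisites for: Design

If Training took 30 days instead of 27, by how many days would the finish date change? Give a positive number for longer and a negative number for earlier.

3

The binding path is Design→BuildOut→Training = 2+2+27 = 31; finish at 31 days.
Since Training is critical, the +3 change carries straight to that chain (now 34 days).
The critical path is still Design→BuildOut→Training; finish is now 34 days.
Change in finish: 34 − 31 = +3 days.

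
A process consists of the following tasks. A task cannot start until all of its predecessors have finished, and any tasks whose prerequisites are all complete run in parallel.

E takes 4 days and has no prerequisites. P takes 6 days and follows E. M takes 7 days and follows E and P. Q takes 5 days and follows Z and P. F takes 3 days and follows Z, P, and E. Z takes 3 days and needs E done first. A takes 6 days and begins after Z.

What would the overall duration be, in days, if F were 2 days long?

17

The binding path is E→P→M = 4+6+7 = 17; finish at 17 days.
F has 4 days of float (longest path through it is 13).
No other chain overtakes it, so the finish is 17 days.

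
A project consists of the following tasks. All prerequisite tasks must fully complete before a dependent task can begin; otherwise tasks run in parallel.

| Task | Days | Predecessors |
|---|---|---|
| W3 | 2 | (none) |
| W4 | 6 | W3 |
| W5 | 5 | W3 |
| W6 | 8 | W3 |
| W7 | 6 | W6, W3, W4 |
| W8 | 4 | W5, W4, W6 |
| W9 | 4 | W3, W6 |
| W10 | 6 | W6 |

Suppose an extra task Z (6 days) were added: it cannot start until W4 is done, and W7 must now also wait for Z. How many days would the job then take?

20

Originally the job takes 16 days.
With Z inserted, W7 now waits for max(W6, W3, W4, Z).
New critical path: W3→W4→Z→W7 = 2+6+6+6 = 20 ⇒ 20 days.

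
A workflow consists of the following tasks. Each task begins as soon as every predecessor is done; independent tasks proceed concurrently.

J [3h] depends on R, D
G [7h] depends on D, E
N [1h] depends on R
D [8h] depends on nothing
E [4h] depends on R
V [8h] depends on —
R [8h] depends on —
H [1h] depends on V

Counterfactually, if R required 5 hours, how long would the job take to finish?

Baseline: R→E→G = 8+4+7 = 19 → 19 hours.
R lies on that path, so at 5 hours the path becomes 16 hours.
That remains the longest chain; total 16 hours.

16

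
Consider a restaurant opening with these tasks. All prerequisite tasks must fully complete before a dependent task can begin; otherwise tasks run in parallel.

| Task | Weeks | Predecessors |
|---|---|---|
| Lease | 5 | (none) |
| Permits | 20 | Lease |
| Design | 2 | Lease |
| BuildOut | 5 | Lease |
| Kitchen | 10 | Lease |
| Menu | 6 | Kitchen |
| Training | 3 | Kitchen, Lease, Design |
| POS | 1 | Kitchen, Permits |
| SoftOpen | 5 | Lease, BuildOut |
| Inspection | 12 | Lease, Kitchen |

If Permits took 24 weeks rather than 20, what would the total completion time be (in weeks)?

Critical path before the change: Lease→Kitchen→Inspection = 5+10+12 = 27 giving 27 weeks.
Permits has 1 week of float (longest path through it is 26).
New critical path: Lease→Permits→POS = 5+24+1 = 30 ⇒ 30 weeks.

30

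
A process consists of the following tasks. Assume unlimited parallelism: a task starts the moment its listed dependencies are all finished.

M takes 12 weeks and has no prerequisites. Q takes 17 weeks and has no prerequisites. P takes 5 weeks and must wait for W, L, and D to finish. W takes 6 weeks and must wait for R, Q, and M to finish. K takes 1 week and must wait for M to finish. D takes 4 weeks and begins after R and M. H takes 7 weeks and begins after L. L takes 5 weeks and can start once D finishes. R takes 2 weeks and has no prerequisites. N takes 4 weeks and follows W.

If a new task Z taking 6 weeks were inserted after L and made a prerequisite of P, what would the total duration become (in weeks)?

Originally the process takes 28 weeks.
With Z inserted, P now waits for max(W, L, D, Z).
New critical path: M→D→L→Z→P = 12+4+5+6+5 = 32 ⇒ 32 weeks.

32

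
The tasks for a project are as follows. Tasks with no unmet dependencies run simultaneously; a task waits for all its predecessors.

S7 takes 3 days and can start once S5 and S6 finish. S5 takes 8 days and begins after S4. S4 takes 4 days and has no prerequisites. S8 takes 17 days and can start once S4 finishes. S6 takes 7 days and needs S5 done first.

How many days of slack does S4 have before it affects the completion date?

The longest chain is S4→S5→S6→S7 = 4+8+7+3 = 22; overall finish 22 days.
Longest path through S4: 22 days (earliest finish 4, latest finish 4).
So S4 can slip 4 − 4 = 0 days.

0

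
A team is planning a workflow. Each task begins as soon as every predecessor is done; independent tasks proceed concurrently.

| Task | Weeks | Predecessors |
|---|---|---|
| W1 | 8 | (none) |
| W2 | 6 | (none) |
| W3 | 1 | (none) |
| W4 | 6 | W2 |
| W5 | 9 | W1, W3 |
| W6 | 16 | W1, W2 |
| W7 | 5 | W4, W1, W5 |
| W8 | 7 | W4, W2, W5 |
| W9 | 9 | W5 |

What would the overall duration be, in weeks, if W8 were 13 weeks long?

The binding path is W1→W5→W9 = 8+9+9 = 26; finish at 26 weeks.
W8 has 2 weeks of float (longest path through it is 24).
The binding chain switches to W1→W5→W8 = 8+9+13 = 30; finish 30 weeks.

30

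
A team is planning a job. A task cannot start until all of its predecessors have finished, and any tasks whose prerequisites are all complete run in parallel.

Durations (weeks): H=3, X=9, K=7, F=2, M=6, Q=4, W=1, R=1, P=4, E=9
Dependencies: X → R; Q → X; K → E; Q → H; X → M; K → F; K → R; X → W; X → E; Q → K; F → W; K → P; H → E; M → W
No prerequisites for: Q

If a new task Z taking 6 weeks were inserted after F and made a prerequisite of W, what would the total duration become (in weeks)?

Originally the job takes 22 weeks.
With Z inserted, W now waits for max(M, F, X, Z).
New critical path: Q→X→E = 4+9+9 = 22 ⇒ 22 weeks.

22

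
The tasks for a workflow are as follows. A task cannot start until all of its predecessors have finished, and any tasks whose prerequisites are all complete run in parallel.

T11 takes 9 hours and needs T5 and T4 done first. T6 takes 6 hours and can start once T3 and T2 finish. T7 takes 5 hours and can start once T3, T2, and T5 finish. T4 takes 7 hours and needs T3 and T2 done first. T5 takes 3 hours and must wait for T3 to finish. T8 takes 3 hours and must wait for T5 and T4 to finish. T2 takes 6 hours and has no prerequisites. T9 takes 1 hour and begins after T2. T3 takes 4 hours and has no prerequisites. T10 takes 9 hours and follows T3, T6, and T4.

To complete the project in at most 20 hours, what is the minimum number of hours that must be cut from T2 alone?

2

Current finish: 22 hours; target: 20.
T2 is on every critical path, so each hour cut from T2 cuts the finish by one (this holds down to a finish of 20).
Need 22 − 20 = 2 hours off T2 → T2 becomes 4 hours, finish becomes 20.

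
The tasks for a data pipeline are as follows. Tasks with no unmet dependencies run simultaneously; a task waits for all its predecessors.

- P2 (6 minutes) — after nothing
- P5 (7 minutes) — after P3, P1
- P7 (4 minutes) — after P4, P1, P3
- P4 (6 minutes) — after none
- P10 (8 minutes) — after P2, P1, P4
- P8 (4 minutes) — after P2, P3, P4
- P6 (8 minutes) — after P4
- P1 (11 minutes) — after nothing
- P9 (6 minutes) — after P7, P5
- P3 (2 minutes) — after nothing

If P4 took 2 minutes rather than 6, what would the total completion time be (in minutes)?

24

As given, the longest chain is P1→P5→P9 = 11+7+6 = 24, so the finish is 24 minutes.
P4 has 8 minutes of float (longest path through it is 16).
No other chain overtakes it, so the finish is 24 minutes.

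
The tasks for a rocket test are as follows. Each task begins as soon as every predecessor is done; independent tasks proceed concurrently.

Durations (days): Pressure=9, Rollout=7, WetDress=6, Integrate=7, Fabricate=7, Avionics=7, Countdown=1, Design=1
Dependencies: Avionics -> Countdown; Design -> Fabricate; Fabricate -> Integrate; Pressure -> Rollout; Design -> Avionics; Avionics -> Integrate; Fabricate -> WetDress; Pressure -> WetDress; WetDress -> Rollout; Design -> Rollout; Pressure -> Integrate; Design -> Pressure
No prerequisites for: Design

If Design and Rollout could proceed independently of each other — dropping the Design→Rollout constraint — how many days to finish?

23

Original critical path: Design→Pressure→WetDress→Rollout = 1+9+6+7 = 23 ⇒ 23 days.
Dropping Design→Rollout doesn't change Rollout's earliest start (16); another predecessor still binds.
New critical path: Design→Pressure→WetDress→Rollout = 1+9+6+7 = 23 ⇒ 23 days.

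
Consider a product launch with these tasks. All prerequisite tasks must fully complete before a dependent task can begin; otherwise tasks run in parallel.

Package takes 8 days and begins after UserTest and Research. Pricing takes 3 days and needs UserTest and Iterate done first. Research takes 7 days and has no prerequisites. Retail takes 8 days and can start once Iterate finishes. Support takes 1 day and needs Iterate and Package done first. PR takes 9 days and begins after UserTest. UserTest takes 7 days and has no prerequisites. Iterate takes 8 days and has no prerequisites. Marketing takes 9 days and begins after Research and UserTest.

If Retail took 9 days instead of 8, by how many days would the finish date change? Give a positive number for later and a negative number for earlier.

1

As given, the longest chain is Iterate→Retail = 8+8 = 16, so the finish is 16 days.
Since Retail is critical, the +1 change carries straight to that chain (now 17 days).
That remains the longest chain; total 17 days.
Change in finish: 17 − 16 = +1 days.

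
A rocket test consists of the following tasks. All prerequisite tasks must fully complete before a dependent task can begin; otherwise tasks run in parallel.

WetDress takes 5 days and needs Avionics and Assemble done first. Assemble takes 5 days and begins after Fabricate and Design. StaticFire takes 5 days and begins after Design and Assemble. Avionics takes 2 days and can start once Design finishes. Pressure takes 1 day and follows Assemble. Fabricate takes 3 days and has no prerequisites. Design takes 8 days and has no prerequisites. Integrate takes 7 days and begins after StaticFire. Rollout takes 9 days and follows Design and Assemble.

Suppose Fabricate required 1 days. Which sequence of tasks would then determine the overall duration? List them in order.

Baseline: Design→Assemble→StaticFire→Integrate = 8+5+5+7 = 25 → 25 days.
The longest path through Fabricate is only 20 days, so Fabricate has float 5.
That remains the longest chain; total 25 days.

Design, Assemble, StaticFire, Integrate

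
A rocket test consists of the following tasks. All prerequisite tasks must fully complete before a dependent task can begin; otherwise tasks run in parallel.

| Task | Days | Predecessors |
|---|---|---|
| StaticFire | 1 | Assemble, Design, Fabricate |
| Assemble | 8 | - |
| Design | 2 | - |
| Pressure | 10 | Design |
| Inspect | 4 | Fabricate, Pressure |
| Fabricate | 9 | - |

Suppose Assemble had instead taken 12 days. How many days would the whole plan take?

16

As given, the longest chain is Design→Pressure→Inspect = 2+10+4 = 16, so the finish is 16 days.
The longest path through Assemble is only 9 days, so Assemble has float 7.
The critical path is still Design→Pressure→Inspect; finish is now 16 days.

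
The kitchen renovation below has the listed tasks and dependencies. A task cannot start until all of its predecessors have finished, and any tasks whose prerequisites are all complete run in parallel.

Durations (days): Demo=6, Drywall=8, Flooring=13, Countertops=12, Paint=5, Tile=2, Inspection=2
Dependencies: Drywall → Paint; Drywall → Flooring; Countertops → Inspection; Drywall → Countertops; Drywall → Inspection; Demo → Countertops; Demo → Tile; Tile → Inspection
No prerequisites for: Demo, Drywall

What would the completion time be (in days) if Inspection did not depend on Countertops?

Original critical path: Drywall→Countertops→Inspection = 8+12+2 = 22 ⇒ 22 days.
Without Countertops→Inspection, Inspection's earliest start moves from 20 to 8.
After: Drywall→Flooring = 8+13 = 21 → 21 days.

21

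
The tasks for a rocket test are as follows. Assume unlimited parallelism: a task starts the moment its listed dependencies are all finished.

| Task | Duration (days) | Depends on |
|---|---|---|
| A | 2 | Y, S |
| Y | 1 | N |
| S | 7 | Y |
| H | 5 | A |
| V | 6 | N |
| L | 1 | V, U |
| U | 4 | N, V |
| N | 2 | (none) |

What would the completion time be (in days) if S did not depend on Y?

Original critical path: N→Y→S→A→H = 2+1+7+2+5 = 17 ⇒ 17 days.
Without Y→S, S's earliest start moves from 3 to 0.
The longest chain is now S→A→H = 7+2+5 = 14, so the schedule takes 14 days.

14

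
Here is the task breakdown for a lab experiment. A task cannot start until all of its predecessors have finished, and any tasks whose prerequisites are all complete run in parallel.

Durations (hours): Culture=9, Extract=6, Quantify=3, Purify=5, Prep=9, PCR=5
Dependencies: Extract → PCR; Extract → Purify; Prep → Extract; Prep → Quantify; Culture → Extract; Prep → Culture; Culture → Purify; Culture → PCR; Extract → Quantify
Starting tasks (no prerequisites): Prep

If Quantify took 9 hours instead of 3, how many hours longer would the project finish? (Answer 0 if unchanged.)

Critical path before the change: Prep→Culture→Extract→PCR = 9+9+6+5 = 29 giving 29 hours.
The longest path through Quantify is only 27 hours, so Quantify has float 2.
The binding chain switches to Prep→Culture→Extract→Quantify = 9+9+6+9 = 33; finish 33 hours.
Change in finish: 33 − 29 = +4 hours.

4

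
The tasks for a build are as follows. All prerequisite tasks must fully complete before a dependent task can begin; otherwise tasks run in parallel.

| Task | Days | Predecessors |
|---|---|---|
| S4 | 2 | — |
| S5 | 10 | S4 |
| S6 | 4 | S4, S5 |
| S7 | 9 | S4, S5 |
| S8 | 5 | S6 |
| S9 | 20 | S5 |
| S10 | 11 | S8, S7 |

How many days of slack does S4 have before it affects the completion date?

The longest chain is S4→S5→S6→S8→S10 = 2+10+4+5+11 = 32; overall finish 32 days.
S4 finishes as early as 2 and must finish by 2.
So S4 can slip 2 − 2 = 0 days.

0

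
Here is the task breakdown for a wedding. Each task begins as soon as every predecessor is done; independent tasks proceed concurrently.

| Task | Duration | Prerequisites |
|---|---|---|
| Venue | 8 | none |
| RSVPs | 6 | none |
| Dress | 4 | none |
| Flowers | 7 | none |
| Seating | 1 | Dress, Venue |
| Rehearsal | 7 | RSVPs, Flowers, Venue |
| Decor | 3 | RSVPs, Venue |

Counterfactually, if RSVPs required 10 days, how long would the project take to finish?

The binding path is Venue→Rehearsal = 8+7 = 15; finish at 15 days.
RSVPs has 2 days of float (longest path through it is 13).
The binding chain switches to RSVPs→Rehearsal = 10+7 = 17; finish 17 days.

17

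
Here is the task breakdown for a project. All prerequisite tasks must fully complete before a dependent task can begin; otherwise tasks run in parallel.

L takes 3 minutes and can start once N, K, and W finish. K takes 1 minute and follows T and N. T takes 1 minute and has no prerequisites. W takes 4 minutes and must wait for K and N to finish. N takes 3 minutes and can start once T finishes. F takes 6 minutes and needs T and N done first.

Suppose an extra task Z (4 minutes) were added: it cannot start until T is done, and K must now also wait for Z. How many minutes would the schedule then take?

13

Originally the schedule takes 12 minutes.
With Z inserted, K now waits for max(T, N, Z).
New critical path: T→Z→K→W→L = 1+4+1+4+3 = 13 ⇒ 13 minutes.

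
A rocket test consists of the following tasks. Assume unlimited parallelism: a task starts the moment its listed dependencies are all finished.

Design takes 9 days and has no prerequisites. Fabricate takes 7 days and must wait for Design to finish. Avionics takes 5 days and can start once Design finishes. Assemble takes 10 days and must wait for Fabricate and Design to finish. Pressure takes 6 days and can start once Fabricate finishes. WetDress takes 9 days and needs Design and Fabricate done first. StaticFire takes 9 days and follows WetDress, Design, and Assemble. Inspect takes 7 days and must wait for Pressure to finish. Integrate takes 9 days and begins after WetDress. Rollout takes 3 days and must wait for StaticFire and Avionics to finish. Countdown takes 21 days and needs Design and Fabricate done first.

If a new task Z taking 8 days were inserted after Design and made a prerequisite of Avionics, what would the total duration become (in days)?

Originally the schedule takes 38 days.
With Z inserted, Avionics now waits for max(Design, Z).
New critical path: Design→Fabricate→Assemble→StaticFire→Rollout = 9+7+10+9+3 = 38 ⇒ 38 days.

38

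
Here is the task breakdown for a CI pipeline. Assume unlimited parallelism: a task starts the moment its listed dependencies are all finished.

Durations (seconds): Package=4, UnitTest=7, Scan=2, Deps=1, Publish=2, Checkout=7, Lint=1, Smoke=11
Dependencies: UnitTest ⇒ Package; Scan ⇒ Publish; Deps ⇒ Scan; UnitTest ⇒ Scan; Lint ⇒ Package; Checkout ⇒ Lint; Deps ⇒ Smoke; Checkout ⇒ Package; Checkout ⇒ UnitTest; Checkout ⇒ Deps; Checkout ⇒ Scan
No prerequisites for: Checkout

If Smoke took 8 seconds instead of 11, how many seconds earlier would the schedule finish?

Critical path before the change: Checkout→Deps→Smoke = 7+1+11 = 19 giving 19 seconds.
Smoke is on the critical path; changing it to 8 makes that path 16 seconds.
Now Checkout→UnitTest→Package = 7+7+4 = 18 is longest, so the finish becomes 18 seconds.
Change in finish: 18 − 19 = -1 seconds.

1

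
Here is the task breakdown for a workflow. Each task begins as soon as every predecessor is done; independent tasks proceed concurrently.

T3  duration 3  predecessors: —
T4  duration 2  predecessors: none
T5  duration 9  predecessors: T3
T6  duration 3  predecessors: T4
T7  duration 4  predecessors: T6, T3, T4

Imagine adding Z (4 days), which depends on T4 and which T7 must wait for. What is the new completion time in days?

Originally the job takes 12 days.
With Z inserted, T7 now waits for max(T6, T3, T4, Z).
New critical path: T3→T5 = 3+9 = 12 ⇒ 12 days.

12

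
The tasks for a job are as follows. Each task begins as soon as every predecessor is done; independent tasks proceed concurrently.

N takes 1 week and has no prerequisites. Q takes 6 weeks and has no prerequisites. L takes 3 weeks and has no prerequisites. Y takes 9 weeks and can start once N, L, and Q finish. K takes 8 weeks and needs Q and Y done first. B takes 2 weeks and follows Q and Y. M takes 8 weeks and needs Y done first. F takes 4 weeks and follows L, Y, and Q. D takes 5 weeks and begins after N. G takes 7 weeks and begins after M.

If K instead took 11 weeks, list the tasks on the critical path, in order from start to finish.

Q, Y, M, G

Baseline: Q→Y→M→G = 6+9+8+7 = 30 → 30 weeks.
K is off the critical path — its longest chain is 23 weeks, giving 7 of slack.
That remains the longest chain; total 30 weeks.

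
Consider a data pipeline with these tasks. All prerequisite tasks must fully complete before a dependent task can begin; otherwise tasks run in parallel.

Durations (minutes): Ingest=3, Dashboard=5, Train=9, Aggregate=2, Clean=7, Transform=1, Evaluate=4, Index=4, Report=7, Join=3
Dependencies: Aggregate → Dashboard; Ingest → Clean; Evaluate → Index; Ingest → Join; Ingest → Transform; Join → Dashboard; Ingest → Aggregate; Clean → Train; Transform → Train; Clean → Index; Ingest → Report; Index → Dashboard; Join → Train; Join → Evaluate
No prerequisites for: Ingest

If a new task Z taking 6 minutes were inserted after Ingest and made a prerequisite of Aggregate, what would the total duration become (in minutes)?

Originally the data pipeline takes 19 minutes.
With Z inserted, Aggregate now waits for max(Ingest, Z).
New critical path: Ingest→Clean→Train = 3+7+9 = 19 ⇒ 19 minutes.

19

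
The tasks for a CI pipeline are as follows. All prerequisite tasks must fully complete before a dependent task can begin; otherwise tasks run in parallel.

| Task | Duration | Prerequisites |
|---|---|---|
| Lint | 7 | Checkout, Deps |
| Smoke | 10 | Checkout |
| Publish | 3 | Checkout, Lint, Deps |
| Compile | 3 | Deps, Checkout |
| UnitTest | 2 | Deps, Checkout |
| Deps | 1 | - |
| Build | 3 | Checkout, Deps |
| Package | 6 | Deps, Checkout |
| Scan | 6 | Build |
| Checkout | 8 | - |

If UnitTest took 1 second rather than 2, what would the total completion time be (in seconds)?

As given, the longest chain is Checkout→Lint→Publish = 8+7+3 = 18, so the finish is 18 seconds.
The longest path through UnitTest is only 10 seconds, so UnitTest has float 8.
The critical path is still Checkout→Lint→Publish; finish is now 18 seconds.

18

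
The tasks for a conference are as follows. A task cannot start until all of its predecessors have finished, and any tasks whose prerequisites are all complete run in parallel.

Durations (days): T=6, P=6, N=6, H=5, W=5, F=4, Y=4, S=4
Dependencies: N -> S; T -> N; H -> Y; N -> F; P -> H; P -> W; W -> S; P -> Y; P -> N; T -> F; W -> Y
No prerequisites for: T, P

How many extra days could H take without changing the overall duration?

1

T→N→F = 6+6+4 = 16 sets the makespan at 16 days.
Longest path through H: 15 days (earliest finish 11, latest finish 12).
Float = 16 − 15 = 1.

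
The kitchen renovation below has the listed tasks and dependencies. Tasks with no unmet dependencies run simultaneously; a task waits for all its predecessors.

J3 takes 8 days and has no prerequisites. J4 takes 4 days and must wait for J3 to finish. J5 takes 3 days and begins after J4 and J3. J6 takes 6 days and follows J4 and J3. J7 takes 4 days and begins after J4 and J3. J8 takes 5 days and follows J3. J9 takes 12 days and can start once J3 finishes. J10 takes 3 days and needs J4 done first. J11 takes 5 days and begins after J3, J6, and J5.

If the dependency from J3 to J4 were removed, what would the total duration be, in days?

With the dependency in place, J3→J4→J6→J11 = 8+4+6+5 = 23 sets the finish at 23 days.
Without J3→J4, J4's earliest start moves from 8 to 0.
After: J3→J9 = 8+12 = 20 → 20 days.

20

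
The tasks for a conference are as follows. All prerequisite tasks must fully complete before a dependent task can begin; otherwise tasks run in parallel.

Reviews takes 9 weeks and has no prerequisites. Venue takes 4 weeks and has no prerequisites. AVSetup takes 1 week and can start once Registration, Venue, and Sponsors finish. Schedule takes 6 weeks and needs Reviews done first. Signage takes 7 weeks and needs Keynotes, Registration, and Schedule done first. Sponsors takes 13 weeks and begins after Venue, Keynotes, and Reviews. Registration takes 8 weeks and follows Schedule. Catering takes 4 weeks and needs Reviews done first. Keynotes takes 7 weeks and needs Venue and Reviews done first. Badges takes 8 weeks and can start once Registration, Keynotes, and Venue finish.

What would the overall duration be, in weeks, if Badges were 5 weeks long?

30

The binding path is Reviews→Schedule→Registration→Badges = 9+6+8+8 = 31; finish at 31 weeks.
Badges lies on that path, so at 5 weeks the path becomes 28 weeks.
Now Reviews→Schedule→Registration→Signage = 9+6+8+7 = 30 is longest, so the finish becomes 30 weeks.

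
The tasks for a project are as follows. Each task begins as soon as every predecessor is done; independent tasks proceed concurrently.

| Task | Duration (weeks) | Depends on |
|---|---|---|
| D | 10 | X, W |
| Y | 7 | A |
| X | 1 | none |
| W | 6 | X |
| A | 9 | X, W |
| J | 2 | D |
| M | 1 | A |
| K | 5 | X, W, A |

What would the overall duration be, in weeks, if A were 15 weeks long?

Critical path before the change: X→W→A→Y = 1+6+9+7 = 23 giving 23 weeks.
Since A is critical, the +6 change carries straight to that chain (now 29 weeks).
No other chain overtakes it, so the finish is 29 weeks.

29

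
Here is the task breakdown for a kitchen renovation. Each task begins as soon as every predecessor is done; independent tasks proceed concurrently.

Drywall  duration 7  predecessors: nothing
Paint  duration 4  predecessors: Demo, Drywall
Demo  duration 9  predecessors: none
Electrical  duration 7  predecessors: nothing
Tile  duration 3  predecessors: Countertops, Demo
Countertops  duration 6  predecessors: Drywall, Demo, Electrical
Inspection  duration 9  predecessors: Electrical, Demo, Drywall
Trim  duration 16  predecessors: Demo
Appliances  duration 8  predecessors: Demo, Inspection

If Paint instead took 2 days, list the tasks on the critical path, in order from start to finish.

Demo, Inspection, Appliances

Baseline: Demo→Inspection→Appliances = 9+9+8 = 26 → 26 days.
Paint is off the critical path — its longest chain is 13 days, giving 13 of slack.
No other chain overtakes it, so the finish is 26 days.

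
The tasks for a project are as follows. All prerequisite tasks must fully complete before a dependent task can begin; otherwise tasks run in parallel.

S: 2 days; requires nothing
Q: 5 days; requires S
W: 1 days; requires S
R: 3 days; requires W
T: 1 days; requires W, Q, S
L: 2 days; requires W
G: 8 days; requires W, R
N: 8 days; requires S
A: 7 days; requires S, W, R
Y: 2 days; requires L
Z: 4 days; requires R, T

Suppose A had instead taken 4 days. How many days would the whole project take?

Baseline: S→W→R→G = 2+1+3+8 = 14 → 14 days.
A is off the critical path — its longest chain is 13 days, giving 1 of slack.
The critical path is still S→W→R→G; finish is now 14 days.

14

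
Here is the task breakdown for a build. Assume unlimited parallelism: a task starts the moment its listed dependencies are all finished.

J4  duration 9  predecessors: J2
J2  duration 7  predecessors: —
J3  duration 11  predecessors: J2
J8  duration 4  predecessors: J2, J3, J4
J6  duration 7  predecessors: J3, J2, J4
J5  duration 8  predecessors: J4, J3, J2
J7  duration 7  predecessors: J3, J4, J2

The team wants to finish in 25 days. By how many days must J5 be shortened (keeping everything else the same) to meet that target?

1

Current finish: 26 days; target: 25.
J5 is on every critical path, so each day cut from J5 cuts the finish by one (this holds down to a finish of 25).
Need 26 − 25 = 1 day off J5 → J5 becomes 7 days, finish becomes 25.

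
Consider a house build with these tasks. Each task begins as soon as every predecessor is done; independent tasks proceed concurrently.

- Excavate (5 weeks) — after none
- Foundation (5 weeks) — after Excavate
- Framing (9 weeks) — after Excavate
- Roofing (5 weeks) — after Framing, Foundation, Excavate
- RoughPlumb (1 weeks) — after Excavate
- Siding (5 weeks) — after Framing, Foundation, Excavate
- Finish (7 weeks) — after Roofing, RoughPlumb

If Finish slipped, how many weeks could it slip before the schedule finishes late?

The longest chain is Excavate→Framing→Roofing→Finish = 5+9+5+7 = 26; overall finish 26 weeks.
Finish finishes as early as 26 and must finish by 26.
Float = 26 − 26 = 0.

0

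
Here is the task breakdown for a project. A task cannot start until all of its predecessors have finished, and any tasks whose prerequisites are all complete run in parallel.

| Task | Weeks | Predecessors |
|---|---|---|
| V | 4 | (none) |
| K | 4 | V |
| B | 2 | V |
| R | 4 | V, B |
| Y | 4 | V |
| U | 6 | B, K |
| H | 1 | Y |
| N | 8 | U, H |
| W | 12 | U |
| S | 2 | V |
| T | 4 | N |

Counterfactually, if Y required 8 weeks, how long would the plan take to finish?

Baseline: V→K→U→N→T = 4+4+6+8+4 = 26 → 26 weeks.
The longest path through Y is only 21 weeks, so Y has float 5.
The critical path is still V→K→U→N→T; finish is now 26 weeks.

26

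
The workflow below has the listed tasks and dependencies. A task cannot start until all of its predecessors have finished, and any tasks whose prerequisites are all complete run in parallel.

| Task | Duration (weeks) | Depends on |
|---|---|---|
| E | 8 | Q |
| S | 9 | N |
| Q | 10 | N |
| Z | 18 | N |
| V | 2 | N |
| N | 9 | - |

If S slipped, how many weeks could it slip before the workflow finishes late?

9

N→Q→E = 9+10+8 = 27 sets the makespan at 27 weeks.
Longest path through S: 18 weeks (earliest finish 18, latest finish 27).
So S can slip 27 − 18 = 9 weeks.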